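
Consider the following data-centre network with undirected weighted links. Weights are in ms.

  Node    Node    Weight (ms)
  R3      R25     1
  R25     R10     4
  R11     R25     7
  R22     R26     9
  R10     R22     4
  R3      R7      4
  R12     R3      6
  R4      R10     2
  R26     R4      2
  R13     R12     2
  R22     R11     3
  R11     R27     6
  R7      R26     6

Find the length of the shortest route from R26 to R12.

15 ms

Enumerating some paths:
R26 - R7 - R3 - R12: 6+4+6 = 16
R26 - R4 - R10 - R22 - R11 - R25 - R3 - R12: 2+2+4+3+7+1+6 = 25
R26 - R22 - R10 - R25 - R3 - R12: 9+4+4+1+6 = 24
R26 - R4 - R10 - R25 - R3 - R12: 2+2+4+1+6 = 15
The minimum is 15 ms via R26 - R4 - R10 - R25 - R3 - R12.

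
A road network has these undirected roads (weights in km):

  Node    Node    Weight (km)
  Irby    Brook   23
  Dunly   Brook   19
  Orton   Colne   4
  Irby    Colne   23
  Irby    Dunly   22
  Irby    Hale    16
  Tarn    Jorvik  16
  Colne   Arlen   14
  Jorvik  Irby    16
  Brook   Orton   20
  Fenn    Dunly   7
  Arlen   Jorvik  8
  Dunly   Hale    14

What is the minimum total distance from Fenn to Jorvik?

45 km

Shortest distances from Fenn:
Fenn: 0
Dunly: 7  (via Fenn)
Hale: 21  (via Dunly)
Brook: 26  (via Dunly)
Irby: 29  (via Dunly)
Jorvik: 45  (via Irby)
Shortest route: Fenn–Dunly–Irby–Jorvik = 45 km.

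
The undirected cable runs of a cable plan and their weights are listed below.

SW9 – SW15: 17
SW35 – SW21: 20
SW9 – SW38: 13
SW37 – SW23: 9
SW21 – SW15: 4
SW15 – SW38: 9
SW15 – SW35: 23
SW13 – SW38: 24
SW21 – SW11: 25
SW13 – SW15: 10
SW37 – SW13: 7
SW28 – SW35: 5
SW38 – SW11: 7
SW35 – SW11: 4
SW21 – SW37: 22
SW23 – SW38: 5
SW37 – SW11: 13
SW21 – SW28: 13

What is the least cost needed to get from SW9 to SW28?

29

Settle nodes by increasing distance from SW9:
SW9: 0
SW38: 13  (via SW9)
SW15: 17  (via SW9)
SW23: 18  (via SW38)
SW11: 20  (via SW38)
SW21: 21  (via SW15)
SW35: 24  (via SW11)
SW13: 27  (via SW15)
SW37: 27  (via SW23)
SW28: 29  (via SW35)
Shortest route: SW9 → SW38 → SW11 → SW35 → SW28 = 29.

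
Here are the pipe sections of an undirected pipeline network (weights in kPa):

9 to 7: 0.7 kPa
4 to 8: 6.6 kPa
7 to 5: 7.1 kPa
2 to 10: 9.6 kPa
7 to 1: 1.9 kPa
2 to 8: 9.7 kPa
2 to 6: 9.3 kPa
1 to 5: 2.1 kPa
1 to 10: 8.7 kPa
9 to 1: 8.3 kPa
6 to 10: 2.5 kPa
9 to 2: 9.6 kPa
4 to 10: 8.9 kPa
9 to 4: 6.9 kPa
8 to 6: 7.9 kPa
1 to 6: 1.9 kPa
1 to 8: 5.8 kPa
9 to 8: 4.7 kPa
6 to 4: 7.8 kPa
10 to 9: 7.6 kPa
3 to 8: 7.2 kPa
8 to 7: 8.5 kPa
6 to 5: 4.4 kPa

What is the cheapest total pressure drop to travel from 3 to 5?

15.1 kPa

Settle nodes by increasing distance from 3:
3: 0
8: 7.2  (via 3)
9: 11.9  (via 8)
7: 12.6  (via 9)
1: 13  (via 8)
4: 13.8  (via 8)
6: 14.9  (via 1)
5: 15.1  (via 1)
Shortest route: 3–8–1–5 = 15.1 kPa.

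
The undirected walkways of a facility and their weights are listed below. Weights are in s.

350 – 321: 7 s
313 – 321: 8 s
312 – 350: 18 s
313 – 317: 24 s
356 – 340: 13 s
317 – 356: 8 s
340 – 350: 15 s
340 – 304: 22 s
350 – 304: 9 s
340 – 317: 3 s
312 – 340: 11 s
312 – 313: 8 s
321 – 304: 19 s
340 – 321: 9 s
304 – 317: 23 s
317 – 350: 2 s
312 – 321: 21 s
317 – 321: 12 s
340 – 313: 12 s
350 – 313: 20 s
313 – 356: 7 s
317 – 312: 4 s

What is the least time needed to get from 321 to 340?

9 s

Running Dijkstra from 321:
321: 0
350: 7  (via 321)
313: 8  (via 321)
317: 9  (via 350)
340: 9  (via 321)
Shortest route: 321 → 340 = 9 s.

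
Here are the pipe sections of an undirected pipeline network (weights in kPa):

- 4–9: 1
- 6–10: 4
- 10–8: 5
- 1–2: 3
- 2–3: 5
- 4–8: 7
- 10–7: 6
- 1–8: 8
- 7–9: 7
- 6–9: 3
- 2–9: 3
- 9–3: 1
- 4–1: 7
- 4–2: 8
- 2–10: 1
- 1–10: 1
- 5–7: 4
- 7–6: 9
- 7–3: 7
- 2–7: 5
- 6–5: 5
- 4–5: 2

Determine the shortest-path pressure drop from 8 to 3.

9 kPa

Enumerating some paths:
8–10–2–3: 5+1+5 = 11
8–10–2–9–3: 5+1+3+1 = 10
8–4–9–3: 7+1+1 = 9
8–10–6–9–3: 5+4+3+1 = 13
Cheapest is 8–4–9–3 at 9 kPa.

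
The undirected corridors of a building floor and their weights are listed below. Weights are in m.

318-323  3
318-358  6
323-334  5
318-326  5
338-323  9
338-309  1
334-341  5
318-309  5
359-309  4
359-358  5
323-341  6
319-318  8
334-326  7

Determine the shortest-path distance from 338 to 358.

10 m

Candidate routes:
338 → 309 → 359 → 358: 1+4+5 = 10
338 → 323 → 318 → 358: 9+3+6 = 18
338 → 309 → 318 → 358: 1+5+6 = 12
The minimum is 10 m via 338 → 309 → 359 → 358.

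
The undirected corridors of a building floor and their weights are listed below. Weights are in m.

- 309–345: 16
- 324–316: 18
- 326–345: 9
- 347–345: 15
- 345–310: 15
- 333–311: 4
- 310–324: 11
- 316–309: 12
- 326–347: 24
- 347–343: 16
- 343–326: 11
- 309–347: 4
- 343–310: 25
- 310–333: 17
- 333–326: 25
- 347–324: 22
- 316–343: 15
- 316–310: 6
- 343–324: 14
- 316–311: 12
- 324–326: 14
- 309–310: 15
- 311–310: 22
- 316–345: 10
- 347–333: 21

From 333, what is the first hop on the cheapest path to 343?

Compare a few routes:
333 - 326 - 343: 25+11 = 36
333 - 311 - 316 - 343: 4+12+15 = 31
The minimum is 31 m via 333 - 311 - 316 - 343.
So from 333 the first move is to 311.

311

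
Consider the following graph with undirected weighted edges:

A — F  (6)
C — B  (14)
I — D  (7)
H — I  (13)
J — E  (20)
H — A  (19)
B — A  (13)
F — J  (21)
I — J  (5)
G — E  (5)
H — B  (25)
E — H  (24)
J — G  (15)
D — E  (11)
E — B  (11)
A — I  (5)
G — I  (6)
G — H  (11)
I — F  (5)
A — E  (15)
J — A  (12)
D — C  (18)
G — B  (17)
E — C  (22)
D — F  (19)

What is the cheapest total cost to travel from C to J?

30

Candidate routes:
C - B - A - I - J: 14+13+5+5 = 37
C - D - I - J: 18+7+5 = 30
Cheapest is C - D - I - J at 30.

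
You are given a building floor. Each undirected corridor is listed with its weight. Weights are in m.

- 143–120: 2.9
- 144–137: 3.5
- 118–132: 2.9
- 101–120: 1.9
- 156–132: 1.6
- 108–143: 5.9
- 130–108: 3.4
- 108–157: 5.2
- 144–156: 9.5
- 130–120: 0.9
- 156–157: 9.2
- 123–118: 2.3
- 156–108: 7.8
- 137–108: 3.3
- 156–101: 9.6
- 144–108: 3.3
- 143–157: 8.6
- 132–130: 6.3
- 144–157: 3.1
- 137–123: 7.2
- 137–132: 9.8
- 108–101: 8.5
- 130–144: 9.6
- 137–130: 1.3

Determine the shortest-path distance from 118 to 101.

Shortest distances from 118:
118: 0
123: 2.3  (via 118)
132: 2.9  (via 118)
156: 4.5  (via 132)
130: 9.2  (via 132)
137: 9.5  (via 123)
120: 10.1  (via 130)
101: 12  (via 120)
Shortest route: 118–132–130–120–101 = 12 m.

12 m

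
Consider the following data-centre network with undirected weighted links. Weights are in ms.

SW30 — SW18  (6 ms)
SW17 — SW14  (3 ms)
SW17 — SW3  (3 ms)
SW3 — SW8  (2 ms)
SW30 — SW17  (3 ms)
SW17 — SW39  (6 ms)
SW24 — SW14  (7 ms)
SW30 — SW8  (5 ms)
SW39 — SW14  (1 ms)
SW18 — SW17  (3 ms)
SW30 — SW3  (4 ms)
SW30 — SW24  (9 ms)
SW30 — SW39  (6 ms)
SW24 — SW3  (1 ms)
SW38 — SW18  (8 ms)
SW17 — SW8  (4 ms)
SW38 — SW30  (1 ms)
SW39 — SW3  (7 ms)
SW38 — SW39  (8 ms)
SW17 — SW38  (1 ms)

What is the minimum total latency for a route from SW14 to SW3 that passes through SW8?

Best SW14 to SW8: SW14–SW17–SW8 costing 7
Best SW8 to SW3: SW8–SW3 costing 2
Total via SW8: 7 + 2 = 9 ms.

9 ms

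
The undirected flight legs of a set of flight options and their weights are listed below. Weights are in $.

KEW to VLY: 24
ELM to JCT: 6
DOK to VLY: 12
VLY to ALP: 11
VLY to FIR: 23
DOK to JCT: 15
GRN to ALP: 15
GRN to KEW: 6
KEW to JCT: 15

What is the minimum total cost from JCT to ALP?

$36

Shortest distances from JCT:
JCT: 0
ELM: 6  (via JCT)
DOK: 15  (via JCT)
KEW: 15  (via JCT)
GRN: 21  (via KEW)
VLY: 27  (via DOK)
ALP: 36  (via GRN)
Shortest route: JCT → KEW → GRN → ALP = $36.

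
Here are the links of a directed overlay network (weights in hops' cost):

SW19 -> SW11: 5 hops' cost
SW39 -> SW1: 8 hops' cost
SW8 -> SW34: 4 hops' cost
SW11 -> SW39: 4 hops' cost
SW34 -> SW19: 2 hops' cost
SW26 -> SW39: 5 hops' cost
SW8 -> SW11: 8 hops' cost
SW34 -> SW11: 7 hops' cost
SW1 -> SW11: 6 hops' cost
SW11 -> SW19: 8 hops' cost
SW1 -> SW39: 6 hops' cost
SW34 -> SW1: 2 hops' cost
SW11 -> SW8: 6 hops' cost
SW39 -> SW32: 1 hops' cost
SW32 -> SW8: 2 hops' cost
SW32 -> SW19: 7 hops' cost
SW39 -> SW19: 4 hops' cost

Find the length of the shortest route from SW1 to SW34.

Running Dijkstra from SW1:
SW1: 0
SW11: 6  (via SW1)
SW39: 6  (via SW1)
SW32: 7  (via SW39)
SW8: 9  (via SW32)
SW19: 10  (via SW39)
SW34: 13  (via SW8)
Shortest route: SW1–SW39–SW32–SW8–SW34 = 13 hops' cost.

13 hops' cost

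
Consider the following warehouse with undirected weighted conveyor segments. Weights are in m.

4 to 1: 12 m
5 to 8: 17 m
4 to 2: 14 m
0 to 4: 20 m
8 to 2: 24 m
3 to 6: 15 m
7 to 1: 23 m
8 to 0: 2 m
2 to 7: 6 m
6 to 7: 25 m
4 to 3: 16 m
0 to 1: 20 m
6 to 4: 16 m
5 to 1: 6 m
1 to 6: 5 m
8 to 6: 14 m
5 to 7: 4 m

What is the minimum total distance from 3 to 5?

Shortest distances from 3:
3: 0
6: 15  (via 3)
4: 16  (via 3)
1: 20  (via 6)
5: 26  (via 1)
Shortest route: 3–6–1–5 = 26 m.

26 m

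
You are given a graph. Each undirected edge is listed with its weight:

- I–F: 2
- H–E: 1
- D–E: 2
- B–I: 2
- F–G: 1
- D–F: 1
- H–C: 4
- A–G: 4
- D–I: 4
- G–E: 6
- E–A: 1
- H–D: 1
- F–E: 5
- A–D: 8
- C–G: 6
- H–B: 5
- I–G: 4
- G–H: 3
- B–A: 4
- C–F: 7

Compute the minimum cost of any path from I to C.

8

Settle nodes by increasing distance from I:
I: 0
B: 2  (via I)
F: 2  (via I)
D: 3  (via F)
G: 3  (via F)
H: 4  (via D)
E: 5  (via D)
A: 6  (via B)
C: 8  (via H)
Shortest route: I–F–D–H–C = 8.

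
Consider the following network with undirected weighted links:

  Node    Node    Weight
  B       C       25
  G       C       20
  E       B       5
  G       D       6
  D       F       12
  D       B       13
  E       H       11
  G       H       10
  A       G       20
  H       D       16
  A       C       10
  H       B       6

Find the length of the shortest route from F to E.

30

Shortest distances from F:
F: 0
D: 12  (via F)
G: 18  (via D)
B: 25  (via D)
H: 28  (via D)
E: 30  (via B)
Shortest route: F → D → B → E = 30.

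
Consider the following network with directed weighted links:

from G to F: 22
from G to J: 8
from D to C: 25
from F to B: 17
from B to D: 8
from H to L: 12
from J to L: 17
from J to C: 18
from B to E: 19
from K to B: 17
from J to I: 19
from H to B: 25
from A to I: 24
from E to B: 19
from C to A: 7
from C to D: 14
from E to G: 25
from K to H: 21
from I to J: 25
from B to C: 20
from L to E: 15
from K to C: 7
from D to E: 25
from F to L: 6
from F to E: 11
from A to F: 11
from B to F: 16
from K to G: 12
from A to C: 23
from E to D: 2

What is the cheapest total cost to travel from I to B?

Enumerating some paths:
I - J - C - A - F - E - B: 25+18+7+11+11+19 = 91
I - J - C - A - F - B: 25+18+7+11+17 = 78
I - J - C - D - E - B: 25+18+14+25+19 = 101
I - J - L - E - B: 25+17+15+19 = 76
Cheapest is I - J - L - E - B at 76.

76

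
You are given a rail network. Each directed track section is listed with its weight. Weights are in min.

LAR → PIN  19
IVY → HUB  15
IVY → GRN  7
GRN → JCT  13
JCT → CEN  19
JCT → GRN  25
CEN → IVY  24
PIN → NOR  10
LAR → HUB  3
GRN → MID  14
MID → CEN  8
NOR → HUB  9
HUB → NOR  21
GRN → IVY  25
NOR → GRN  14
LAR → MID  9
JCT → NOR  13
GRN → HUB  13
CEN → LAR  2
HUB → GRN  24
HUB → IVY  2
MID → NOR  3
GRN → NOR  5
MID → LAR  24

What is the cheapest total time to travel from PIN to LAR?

Compare a few routes:
PIN → NOR → HUB → IVY → GRN → MID → CEN → LAR: 10+9+2+7+14+8+2 = 52
PIN → NOR → GRN → MID → CEN → LAR: 10+14+14+8+2 = 48
PIN → NOR → GRN → JCT → CEN → LAR: 10+14+13+19+2 = 58
The minimum is 48 min via PIN → NOR → GRN → MID → CEN → LAR.

48 min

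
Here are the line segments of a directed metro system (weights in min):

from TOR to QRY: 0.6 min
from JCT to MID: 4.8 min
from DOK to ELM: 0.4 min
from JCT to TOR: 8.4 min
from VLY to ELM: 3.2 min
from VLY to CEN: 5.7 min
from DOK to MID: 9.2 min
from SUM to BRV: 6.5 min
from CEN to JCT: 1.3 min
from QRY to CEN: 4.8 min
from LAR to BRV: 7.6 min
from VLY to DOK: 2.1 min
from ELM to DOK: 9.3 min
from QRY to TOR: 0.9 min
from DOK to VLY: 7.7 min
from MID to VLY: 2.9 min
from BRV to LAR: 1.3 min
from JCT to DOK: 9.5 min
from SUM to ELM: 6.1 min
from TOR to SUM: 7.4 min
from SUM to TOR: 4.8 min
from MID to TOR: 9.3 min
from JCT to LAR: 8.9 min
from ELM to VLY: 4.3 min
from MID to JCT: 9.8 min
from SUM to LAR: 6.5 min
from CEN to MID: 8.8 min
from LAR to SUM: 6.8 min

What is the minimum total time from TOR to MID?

Settle nodes by increasing distance from TOR:
TOR: 0
QRY: 0.6  (via TOR)
CEN: 5.4  (via QRY)
JCT: 6.7  (via CEN)
SUM: 7.4  (via TOR)
MID: 11.5  (via JCT)
Shortest route: TOR–QRY–CEN–JCT–MID = 11.5 min.

11.5 min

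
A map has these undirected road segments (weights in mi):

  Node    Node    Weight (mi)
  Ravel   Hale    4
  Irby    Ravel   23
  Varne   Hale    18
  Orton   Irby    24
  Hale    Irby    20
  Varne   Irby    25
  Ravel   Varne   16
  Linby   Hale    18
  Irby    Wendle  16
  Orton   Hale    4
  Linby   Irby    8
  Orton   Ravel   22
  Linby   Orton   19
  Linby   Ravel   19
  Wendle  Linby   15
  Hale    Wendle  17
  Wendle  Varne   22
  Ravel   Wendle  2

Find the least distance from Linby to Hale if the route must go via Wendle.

21 mi

Shortest Linby→Wendle: Linby–Wendle = 15
Shortest Wendle→Hale: Wendle–Ravel–Hale = 6
Total via Wendle: 15 + 6 = 21 mi.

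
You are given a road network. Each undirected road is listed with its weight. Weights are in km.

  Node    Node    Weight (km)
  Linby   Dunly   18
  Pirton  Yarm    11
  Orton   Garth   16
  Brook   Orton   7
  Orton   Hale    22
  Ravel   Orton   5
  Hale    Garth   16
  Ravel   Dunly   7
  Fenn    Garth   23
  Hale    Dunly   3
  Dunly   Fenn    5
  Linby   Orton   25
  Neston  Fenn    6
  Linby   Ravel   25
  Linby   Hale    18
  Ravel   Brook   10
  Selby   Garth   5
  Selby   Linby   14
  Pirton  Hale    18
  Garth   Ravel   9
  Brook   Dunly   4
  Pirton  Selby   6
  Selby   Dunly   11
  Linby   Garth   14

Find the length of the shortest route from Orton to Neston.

Compare a few routes:
Orton–Ravel–Brook–Dunly–Fenn–Neston: 5+10+4+5+6 = 30
Orton–Ravel–Dunly–Fenn–Neston: 5+7+5+6 = 23
Orton–Brook–Dunly–Fenn–Neston: 7+4+5+6 = 22
Cheapest is Orton–Brook–Dunly–Fenn–Neston at 22 km.

22 km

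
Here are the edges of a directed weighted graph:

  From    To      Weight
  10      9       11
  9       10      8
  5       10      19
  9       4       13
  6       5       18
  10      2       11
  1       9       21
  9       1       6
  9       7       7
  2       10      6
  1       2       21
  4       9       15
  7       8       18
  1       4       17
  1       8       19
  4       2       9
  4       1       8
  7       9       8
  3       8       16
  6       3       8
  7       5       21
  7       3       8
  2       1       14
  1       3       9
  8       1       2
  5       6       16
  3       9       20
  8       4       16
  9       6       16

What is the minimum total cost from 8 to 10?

Enumerating some paths:
8 → 4 → 2 → 10: 16+9+6 = 31
8 → 1 → 2 → 10: 2+21+6 = 29
8 → 1 → 9 → 10: 2+21+8 = 31
The minimum is 29 via 8 → 1 → 2 → 10.

29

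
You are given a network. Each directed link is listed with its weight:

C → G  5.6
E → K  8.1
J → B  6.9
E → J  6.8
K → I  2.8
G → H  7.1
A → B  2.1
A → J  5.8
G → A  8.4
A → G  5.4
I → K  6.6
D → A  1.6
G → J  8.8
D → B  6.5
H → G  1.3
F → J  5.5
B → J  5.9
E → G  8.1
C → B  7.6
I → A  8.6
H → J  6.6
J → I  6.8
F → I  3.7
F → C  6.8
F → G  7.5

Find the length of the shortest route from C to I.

20.3

Enumerating some paths:
C - G - J - I: 5.6+8.8+6.8 = 21.2
C - B - J - I: 7.6+5.9+6.8 = 20.3
C - G - H - J - I: 5.6+7.1+6.6+6.8 = 26.1
Cheapest is C - B - J - I at 20.3.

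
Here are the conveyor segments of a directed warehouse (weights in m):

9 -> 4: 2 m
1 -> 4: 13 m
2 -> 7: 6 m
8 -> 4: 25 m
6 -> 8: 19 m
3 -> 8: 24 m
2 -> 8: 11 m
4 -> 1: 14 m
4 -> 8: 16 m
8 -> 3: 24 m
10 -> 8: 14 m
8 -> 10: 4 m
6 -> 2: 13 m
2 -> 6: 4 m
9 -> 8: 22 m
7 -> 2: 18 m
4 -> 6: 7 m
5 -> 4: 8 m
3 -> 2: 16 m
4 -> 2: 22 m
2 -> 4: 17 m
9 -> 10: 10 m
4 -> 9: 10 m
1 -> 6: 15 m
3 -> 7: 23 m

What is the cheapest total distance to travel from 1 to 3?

Enumerating some paths:
1–6–2–8–3: 15+13+11+24 = 63
1–6–8–3: 15+19+24 = 58
1–4–8–3: 13+16+24 = 53
1–4–6–8–3: 13+7+19+24 = 63
The minimum is 53 m via 1–4–8–3.

53 m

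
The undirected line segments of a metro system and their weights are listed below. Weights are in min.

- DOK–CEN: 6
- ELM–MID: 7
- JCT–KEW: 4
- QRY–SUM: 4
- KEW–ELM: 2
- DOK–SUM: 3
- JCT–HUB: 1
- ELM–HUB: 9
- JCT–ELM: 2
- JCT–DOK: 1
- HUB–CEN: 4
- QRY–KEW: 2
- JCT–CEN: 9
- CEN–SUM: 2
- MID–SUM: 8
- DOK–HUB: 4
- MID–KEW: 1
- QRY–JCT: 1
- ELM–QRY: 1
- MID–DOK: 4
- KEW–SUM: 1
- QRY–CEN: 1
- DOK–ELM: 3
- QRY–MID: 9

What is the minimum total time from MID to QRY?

Compare a few routes:
MID → KEW → ELM → QRY: 1+2+1 = 4
MID → KEW → QRY: 1+2 = 3
Cheapest is MID → KEW → QRY at 3 min.

3 min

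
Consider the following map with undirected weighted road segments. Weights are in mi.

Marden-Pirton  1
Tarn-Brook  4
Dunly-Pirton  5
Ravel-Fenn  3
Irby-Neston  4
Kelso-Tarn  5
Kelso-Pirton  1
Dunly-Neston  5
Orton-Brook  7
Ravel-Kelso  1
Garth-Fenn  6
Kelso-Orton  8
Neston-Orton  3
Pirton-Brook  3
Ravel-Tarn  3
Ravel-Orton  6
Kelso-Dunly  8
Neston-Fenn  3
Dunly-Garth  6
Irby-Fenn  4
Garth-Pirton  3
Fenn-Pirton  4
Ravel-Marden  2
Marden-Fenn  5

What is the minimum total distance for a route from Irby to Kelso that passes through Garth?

Shortest Irby→Garth: Irby → Fenn → Garth = 10
Best Garth to Kelso: Garth → Pirton → Kelso costing 4
Total via Garth: 10 + 4 = 14 mi.

14 mi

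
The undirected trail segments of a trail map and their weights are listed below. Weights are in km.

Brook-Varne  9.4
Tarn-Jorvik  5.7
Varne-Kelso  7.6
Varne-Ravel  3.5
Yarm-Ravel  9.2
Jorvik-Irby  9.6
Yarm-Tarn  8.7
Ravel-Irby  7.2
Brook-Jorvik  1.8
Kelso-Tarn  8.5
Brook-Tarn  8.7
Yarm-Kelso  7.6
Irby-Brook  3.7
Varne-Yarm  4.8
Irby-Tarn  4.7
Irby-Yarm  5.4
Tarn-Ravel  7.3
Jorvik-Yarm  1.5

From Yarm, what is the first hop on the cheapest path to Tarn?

Jorvik

Candidate routes:
Yarm - Jorvik - Tarn: 1.5+5.7 = 7.2
Yarm - Jorvik - Brook - Irby - Tarn: 1.5+1.8+3.7+4.7 = 11.7
Yarm - Tarn: 8.7 = 8.7
Yarm - Irby - Tarn: 5.4+4.7 = 10.1
Cheapest is Yarm - Jorvik - Tarn at 7.2 km.
So from Yarm the first move is to Jorvik.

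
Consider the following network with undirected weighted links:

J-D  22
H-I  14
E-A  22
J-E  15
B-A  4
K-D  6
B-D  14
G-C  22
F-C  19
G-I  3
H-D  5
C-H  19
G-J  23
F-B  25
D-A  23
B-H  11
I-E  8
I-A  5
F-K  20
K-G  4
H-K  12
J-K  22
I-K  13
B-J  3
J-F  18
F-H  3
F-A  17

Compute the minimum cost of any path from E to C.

33

Settle nodes by increasing distance from E:
E: 0
I: 8  (via E)
G: 11  (via I)
A: 13  (via I)
J: 15  (via E)
K: 15  (via G)
B: 17  (via A)
D: 21  (via K)
H: 22  (via I)
F: 25  (via H)
C: 33  (via G)
Shortest route: E → I → G → C = 33.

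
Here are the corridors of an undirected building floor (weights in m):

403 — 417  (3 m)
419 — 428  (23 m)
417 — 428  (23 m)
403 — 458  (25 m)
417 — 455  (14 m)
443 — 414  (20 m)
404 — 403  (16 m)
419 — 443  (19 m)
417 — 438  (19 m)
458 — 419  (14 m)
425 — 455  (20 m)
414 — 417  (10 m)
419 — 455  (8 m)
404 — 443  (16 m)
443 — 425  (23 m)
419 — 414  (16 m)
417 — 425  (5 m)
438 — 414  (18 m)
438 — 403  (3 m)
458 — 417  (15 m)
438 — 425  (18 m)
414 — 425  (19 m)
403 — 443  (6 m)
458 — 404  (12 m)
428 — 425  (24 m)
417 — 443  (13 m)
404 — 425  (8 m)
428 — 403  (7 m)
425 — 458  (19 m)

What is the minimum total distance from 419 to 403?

Enumerating some paths:
419–414–417–403: 16+10+3 = 29
419–428–403: 23+7 = 30
419–443–403: 19+6 = 25
The minimum is 25 m via 419–443–403.

25 m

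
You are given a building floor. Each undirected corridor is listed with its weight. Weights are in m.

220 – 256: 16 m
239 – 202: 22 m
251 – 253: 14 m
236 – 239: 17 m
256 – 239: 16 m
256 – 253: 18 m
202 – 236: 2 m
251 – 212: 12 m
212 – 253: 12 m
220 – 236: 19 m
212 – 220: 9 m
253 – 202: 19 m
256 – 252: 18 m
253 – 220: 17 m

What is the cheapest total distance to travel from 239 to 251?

Enumerating some paths:
239 - 236 - 202 - 253 - 251: 17+2+19+14 = 52
239 - 256 - 253 - 251: 16+18+14 = 48
239 - 256 - 220 - 212 - 251: 16+16+9+12 = 53
Cheapest is 239 - 256 - 253 - 251 at 48 m.

48 m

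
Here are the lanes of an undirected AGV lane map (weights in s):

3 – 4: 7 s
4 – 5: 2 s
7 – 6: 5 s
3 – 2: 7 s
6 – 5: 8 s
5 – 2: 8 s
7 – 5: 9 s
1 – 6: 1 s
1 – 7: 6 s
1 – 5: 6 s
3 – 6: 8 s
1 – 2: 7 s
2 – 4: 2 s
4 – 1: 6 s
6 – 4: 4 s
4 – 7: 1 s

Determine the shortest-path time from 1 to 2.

Shortest distances from 1:
1: 0
6: 1  (via 1)
4: 5  (via 6)
5: 6  (via 1)
7: 6  (via 1)
2: 7  (via 1)
Shortest route: 1 → 2 = 7 s.

7 s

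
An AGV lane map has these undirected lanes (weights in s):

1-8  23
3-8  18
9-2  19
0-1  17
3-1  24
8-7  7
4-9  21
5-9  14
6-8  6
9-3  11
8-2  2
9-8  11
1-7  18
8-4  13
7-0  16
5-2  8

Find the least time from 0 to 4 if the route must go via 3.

Shortest 0→3: 0–1–3 = 41
Shortest 3→4: 3–8–4 = 31
Total via 3: 41 + 31 = 72 s.

72 s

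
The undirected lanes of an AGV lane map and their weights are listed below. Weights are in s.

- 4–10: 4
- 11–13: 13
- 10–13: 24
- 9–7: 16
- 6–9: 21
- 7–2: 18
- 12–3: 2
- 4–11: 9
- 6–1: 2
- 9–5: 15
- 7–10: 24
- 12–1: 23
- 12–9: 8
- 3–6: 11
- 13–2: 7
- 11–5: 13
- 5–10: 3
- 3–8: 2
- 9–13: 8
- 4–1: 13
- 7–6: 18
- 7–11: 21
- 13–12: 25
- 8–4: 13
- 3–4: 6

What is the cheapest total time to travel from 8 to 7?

Candidate routes:
8 - 3 - 4 - 11 - 7: 2+6+9+21 = 38
8 - 3 - 4 - 10 - 7: 2+6+4+24 = 36
8 - 3 - 6 - 7: 2+11+18 = 31
8 - 3 - 12 - 9 - 7: 2+2+8+16 = 28
The minimum is 28 s via 8 - 3 - 12 - 9 - 7.

28 s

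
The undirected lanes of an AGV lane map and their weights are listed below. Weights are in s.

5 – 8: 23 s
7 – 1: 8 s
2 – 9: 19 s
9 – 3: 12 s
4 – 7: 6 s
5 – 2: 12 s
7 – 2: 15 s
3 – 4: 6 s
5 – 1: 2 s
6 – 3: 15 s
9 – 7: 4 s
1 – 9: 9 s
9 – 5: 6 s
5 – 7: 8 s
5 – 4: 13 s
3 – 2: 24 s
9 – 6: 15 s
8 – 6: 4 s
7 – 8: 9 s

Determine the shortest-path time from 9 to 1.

8 s

Settle nodes by increasing distance from 9:
9: 0
7: 4  (via 9)
5: 6  (via 9)
1: 8  (via 5)
Shortest route: 9 → 5 → 1 = 8 s.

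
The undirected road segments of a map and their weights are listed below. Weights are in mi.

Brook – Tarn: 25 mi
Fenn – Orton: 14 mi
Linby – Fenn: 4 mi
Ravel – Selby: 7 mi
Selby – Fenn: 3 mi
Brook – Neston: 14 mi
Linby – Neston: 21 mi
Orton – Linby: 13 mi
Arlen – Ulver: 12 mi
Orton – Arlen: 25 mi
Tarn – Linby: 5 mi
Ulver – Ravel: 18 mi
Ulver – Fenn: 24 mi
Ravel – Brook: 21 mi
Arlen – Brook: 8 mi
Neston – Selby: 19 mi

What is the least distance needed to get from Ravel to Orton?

24 mi

Enumerating some paths:
Ravel–Selby–Fenn–Linby–Orton: 7+3+4+13 = 27
Ravel–Selby–Fenn–Orton: 7+3+14 = 24
The minimum is 24 mi via Ravel–Selby–Fenn–Orton.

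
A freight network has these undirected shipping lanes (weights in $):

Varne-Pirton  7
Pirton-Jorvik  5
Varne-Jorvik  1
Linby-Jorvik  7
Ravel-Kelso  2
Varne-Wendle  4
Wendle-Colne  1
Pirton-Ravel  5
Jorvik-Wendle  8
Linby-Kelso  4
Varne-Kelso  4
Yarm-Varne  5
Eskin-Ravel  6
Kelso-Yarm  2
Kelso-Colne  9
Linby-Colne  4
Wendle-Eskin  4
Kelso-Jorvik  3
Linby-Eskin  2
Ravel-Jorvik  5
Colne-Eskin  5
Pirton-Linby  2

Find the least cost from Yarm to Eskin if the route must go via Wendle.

Shortest Yarm→Wendle: Yarm–Varne–Wendle = 9
Shortest Wendle→Eskin: Wendle–Eskin = 4
Total via Wendle: 9 + 4 = $13.

$13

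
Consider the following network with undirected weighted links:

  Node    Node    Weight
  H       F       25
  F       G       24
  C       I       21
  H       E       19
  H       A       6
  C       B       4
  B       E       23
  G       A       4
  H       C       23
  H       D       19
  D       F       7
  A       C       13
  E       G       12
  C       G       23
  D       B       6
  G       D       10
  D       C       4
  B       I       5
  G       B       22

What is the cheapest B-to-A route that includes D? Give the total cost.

Shortest B→D: B → D = 6
Best D to A: D → G → A costing 14
Total via D: 6 + 14 = 20.

20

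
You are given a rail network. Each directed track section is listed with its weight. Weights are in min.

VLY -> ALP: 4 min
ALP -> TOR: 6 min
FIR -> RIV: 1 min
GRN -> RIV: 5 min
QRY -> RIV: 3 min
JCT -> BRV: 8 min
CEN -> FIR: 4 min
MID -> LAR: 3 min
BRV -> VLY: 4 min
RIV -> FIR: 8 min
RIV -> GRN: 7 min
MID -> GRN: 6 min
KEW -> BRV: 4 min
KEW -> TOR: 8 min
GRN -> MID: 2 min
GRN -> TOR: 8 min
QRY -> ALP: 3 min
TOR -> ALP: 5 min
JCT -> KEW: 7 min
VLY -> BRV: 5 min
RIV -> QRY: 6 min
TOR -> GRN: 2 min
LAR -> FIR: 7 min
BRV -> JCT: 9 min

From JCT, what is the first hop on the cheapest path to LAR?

KEW

Compare a few routes:
JCT → KEW → TOR → GRN → MID → LAR: 7+8+2+2+3 = 22
JCT → BRV → VLY → ALP → TOR → GRN → MID → LAR: 8+4+4+6+2+2+3 = 29
Cheapest is JCT → KEW → TOR → GRN → MID → LAR at 22 min.
So from JCT the first move is to KEW.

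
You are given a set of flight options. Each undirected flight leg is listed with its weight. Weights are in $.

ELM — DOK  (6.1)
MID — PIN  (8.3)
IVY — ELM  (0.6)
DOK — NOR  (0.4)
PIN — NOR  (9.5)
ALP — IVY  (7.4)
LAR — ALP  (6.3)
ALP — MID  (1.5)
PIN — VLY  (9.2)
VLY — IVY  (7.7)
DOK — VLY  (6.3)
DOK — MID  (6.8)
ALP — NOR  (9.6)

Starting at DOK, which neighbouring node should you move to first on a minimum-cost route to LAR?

Enumerating some paths:
DOK–NOR–ALP–LAR: 0.4+9.6+6.3 = 16.3
DOK–MID–ALP–LAR: 6.8+1.5+6.3 = 14.6
The minimum is $14.6 via DOK–MID–ALP–LAR.
So from DOK the first move is to MID.

MID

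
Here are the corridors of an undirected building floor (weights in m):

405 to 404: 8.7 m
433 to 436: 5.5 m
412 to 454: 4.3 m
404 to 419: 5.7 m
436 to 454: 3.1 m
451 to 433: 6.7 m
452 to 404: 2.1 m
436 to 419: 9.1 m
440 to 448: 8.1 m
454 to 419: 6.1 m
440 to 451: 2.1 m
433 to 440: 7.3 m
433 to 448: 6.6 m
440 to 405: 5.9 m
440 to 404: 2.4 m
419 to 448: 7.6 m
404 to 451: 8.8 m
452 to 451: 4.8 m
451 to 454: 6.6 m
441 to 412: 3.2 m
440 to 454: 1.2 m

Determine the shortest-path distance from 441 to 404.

Candidate routes:
441–412–454–440–451–452–404: 3.2+4.3+1.2+2.1+4.8+2.1 = 17.7
441–412–454–440–404: 3.2+4.3+1.2+2.4 = 11.1
Cheapest is 441–412–454–440–404 at 11.1 m.

11.1 m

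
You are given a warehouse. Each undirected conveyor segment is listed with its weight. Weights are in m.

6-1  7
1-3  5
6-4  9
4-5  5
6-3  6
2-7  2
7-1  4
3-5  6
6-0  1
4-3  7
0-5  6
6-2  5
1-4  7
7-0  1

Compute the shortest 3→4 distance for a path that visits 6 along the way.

Shortest 3→6: 3–6 = 6
Best 6 to 4: 6–4 costing 9
Total via 6: 6 + 9 = 15 m.

15 m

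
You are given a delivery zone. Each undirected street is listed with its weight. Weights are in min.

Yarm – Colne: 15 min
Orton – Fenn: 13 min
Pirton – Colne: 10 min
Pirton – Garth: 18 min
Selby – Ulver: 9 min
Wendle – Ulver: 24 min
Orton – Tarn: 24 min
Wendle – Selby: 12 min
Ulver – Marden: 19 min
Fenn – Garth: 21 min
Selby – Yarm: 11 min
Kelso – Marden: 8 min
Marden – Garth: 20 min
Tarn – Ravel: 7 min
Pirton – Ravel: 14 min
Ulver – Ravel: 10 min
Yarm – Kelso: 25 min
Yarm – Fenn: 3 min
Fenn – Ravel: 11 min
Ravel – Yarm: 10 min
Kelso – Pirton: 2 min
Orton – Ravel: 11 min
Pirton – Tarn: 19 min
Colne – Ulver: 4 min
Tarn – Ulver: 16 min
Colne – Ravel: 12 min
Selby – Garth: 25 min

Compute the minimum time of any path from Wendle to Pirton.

35 min

Running Dijkstra from Wendle:
Wendle: 0
Selby: 12  (via Wendle)
Ulver: 21  (via Selby)
Yarm: 23  (via Selby)
Colne: 25  (via Ulver)
Fenn: 26  (via Yarm)
Ravel: 31  (via Ulver)
Pirton: 35  (via Colne)
Shortest route: Wendle–Selby–Ulver–Colne–Pirton = 35 min.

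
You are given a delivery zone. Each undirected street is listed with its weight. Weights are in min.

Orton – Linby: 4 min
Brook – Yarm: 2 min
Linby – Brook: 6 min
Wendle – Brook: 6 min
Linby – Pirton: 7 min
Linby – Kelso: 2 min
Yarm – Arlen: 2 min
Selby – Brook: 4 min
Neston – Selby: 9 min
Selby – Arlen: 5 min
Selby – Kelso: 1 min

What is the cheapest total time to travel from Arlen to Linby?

Running Dijkstra from Arlen:
Arlen: 0
Yarm: 2  (via Arlen)
Brook: 4  (via Yarm)
Selby: 5  (via Arlen)
Kelso: 6  (via Selby)
Linby: 8  (via Kelso)
Shortest route: Arlen → Selby → Kelso → Linby = 8 min.

8 min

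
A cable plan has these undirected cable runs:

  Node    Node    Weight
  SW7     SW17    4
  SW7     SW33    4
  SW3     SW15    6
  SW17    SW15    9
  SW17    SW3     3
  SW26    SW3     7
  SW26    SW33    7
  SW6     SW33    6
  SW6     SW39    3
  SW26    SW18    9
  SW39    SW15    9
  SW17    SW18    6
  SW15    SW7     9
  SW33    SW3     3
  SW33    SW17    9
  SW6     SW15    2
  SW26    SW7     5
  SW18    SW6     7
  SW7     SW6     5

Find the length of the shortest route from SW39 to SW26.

Candidate routes:
SW39 - SW6 - SW33 - SW26: 3+6+7 = 16
SW39 - SW6 - SW15 - SW3 - SW26: 3+2+6+7 = 18
SW39 - SW6 - SW7 - SW26: 3+5+5 = 13
Cheapest is SW39 - SW6 - SW7 - SW26 at 13.

13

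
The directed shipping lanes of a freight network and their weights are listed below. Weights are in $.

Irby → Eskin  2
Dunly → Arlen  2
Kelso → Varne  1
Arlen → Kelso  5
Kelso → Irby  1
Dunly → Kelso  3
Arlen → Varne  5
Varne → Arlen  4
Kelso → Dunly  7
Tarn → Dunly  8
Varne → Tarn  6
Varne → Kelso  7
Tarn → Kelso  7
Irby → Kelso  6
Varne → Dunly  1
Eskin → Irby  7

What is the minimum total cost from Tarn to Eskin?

Running Dijkstra from Tarn:
Tarn: 0
Kelso: 7  (via Tarn)
Varne: 8  (via Kelso)
Irby: 8  (via Kelso)
Dunly: 8  (via Tarn)
Arlen: 10  (via Dunly)
Eskin: 10  (via Irby)
Shortest route: Tarn → Kelso → Irby → Eskin = $10.

$10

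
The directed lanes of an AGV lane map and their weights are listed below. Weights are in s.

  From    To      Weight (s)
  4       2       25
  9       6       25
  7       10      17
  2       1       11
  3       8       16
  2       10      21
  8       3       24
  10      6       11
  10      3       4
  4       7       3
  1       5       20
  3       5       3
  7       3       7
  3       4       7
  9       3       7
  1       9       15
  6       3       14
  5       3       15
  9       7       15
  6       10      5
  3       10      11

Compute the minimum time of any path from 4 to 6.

31 s

Compare a few routes:
4–2–10–6: 25+21+11 = 57
4–7–3–10–6: 3+7+11+11 = 32
4–7–10–6: 3+17+11 = 31
Cheapest is 4–7–10–6 at 31 s.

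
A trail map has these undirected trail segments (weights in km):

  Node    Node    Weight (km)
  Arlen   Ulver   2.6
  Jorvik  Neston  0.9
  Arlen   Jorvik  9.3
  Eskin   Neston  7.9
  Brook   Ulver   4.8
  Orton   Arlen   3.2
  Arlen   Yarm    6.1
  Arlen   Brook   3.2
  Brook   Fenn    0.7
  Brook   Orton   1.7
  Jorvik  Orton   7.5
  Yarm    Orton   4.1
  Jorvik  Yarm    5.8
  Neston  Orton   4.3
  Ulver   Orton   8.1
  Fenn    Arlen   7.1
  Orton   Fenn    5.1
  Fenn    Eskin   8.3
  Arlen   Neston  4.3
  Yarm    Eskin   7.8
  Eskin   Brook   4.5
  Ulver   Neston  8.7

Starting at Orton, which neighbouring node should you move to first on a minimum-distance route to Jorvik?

Enumerating some paths:
Orton → Jorvik: 7.5 = 7.5
Orton → Arlen → Neston → Jorvik: 3.2+4.3+0.9 = 8.4
Orton → Neston → Jorvik: 4.3+0.9 = 5.2
The minimum is 5.2 km via Orton → Neston → Jorvik.
So from Orton the first move is to Neston.

Neston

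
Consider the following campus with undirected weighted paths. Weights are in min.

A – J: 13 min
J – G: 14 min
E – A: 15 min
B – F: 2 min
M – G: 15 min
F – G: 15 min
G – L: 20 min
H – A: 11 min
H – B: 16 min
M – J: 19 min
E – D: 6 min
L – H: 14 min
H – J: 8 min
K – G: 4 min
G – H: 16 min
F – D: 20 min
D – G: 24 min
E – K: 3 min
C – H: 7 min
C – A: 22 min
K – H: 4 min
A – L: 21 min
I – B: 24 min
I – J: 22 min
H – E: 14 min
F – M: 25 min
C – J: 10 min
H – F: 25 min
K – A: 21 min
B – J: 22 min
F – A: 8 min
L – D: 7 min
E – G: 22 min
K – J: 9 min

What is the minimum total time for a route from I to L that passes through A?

55 min

Shortest I→A: I–B–F–A = 34
Shortest A→L: A–L = 21
Total via A: 34 + 21 = 55 min.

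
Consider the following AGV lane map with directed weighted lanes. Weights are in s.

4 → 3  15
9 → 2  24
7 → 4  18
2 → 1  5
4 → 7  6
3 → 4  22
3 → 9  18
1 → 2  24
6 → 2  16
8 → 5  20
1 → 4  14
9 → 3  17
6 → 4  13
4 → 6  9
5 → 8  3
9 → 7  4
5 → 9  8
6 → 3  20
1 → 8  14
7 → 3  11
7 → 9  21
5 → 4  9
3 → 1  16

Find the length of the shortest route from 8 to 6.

38 s

Settle nodes by increasing distance from 8:
8: 0
5: 20  (via 8)
9: 28  (via 5)
4: 29  (via 5)
7: 32  (via 9)
6: 38  (via 4)
Shortest route: 8 → 5 → 4 → 6 = 38 s.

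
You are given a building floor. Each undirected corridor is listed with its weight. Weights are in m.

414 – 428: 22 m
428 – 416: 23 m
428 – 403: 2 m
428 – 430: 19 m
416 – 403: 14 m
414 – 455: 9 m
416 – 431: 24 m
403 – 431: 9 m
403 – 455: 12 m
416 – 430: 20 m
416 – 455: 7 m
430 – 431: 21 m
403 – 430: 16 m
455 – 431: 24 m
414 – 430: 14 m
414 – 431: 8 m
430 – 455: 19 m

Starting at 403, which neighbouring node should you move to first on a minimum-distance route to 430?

Enumerating some paths:
403 - 431 - 430: 9+21 = 30
403 - 431 - 414 - 430: 9+8+14 = 31
403 - 428 - 430: 2+19 = 21
403 - 430: 16 = 16
The minimum is 16 m via 403 - 430.
So from 403 the first move is to 430.

430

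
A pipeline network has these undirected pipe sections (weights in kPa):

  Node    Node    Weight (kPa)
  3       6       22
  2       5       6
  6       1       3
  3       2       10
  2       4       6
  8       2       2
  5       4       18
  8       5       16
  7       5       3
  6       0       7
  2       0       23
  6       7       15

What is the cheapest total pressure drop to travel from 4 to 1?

33 kPa

Enumerating some paths:
4 - 2 - 0 - 6 - 1: 6+23+7+3 = 39
4 - 2 - 5 - 7 - 6 - 1: 6+6+3+15+3 = 33
4 - 2 - 3 - 6 - 1: 6+10+22+3 = 41
4 - 5 - 7 - 6 - 1: 18+3+15+3 = 39
Cheapest is 4 - 2 - 5 - 7 - 6 - 1 at 33 kPa.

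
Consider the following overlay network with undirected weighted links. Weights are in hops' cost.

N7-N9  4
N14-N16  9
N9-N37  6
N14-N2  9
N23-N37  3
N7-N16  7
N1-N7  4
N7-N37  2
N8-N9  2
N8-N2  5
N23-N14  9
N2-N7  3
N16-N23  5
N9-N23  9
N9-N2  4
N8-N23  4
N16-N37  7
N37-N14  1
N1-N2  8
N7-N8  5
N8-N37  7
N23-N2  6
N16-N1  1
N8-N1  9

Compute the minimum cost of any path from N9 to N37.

Compare a few routes:
N9 → N2 → N7 → N37: 4+3+2 = 9
N9 → N37: 6 = 6
N9 → N8 → N7 → N37: 2+5+2 = 9
Cheapest is N9 → N37 at 6 hops' cost.

6 hops' cost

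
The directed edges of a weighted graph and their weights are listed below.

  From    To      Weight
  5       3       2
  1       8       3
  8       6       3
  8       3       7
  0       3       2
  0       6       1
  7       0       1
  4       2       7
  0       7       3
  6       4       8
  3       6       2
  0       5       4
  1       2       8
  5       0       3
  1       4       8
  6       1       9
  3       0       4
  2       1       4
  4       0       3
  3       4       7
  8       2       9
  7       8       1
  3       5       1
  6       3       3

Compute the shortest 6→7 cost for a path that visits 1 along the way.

23

Best 6 to 1: 6 → 1 costing 9
Shortest 1→7: 1 → 4 → 0 → 7 = 14
Total via 1: 9 + 14 = 23.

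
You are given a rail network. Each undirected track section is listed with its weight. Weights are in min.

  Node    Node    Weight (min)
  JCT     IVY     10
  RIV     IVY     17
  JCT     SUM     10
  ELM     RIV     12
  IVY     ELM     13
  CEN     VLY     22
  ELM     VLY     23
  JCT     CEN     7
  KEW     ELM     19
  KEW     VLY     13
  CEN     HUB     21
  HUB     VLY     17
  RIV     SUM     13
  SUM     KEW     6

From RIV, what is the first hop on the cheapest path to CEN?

SUM

Compare a few routes:
RIV - SUM - JCT - CEN: 13+10+7 = 30
RIV - IVY - JCT - CEN: 17+10+7 = 34
The minimum is 30 min via RIV - SUM - JCT - CEN.
So from RIV the first move is to SUM.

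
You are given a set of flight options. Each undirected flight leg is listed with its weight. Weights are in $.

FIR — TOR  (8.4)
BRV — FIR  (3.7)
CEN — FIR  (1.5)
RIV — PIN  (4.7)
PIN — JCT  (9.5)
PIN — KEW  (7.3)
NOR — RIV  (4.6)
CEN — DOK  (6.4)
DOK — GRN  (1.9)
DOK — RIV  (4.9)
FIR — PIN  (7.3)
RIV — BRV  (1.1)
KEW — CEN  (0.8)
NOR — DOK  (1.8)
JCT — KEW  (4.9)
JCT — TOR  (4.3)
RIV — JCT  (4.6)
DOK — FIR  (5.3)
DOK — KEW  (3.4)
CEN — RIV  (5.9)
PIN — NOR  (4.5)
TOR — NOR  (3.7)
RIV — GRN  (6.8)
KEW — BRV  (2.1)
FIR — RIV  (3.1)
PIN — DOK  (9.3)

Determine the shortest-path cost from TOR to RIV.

$8.3

Candidate routes:
TOR–NOR–RIV: 3.7+4.6 = 8.3
TOR–JCT–RIV: 4.3+4.6 = 8.9
TOR–NOR–DOK–RIV: 3.7+1.8+4.9 = 10.4
Cheapest is TOR–NOR–RIV at $8.3.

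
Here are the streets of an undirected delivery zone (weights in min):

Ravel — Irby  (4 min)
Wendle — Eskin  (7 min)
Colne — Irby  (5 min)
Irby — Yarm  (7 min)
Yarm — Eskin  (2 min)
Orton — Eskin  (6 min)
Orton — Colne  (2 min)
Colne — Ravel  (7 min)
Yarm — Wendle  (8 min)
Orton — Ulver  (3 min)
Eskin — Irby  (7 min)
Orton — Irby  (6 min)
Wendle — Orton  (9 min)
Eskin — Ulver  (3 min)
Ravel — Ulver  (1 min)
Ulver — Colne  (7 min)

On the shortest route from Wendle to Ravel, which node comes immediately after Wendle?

Eskin

Compare a few routes:
Wendle - Eskin - Ulver - Ravel: 7+3+1 = 11
Wendle - Orton - Ulver - Ravel: 9+3+1 = 13
Cheapest is Wendle - Eskin - Ulver - Ravel at 11 min.
So from Wendle the first move is to Eskin.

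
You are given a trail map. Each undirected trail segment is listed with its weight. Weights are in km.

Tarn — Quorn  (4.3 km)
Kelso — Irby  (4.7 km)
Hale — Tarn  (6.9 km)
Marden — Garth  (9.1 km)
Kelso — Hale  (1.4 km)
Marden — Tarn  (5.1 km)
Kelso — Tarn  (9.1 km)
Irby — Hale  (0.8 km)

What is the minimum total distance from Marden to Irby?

Enumerating some paths:
Marden → Tarn → Hale → Kelso → Irby: 5.1+6.9+1.4+4.7 = 18.1
Marden → Tarn → Kelso → Hale → Irby: 5.1+9.1+1.4+0.8 = 16.4
Marden → Tarn → Hale → Irby: 5.1+6.9+0.8 = 12.8
Marden → Tarn → Kelso → Irby: 5.1+9.1+4.7 = 18.9
The minimum is 12.8 km via Marden → Tarn → Hale → Irby.

12.8 km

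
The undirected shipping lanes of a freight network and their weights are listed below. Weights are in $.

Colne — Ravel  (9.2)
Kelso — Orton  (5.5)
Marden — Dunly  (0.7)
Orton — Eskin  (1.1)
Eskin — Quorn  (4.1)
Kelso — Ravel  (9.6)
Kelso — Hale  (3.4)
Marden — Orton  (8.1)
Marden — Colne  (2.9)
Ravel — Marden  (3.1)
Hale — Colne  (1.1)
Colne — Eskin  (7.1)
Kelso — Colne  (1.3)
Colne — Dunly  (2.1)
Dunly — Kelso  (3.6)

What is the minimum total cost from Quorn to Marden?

Candidate routes:
Quorn - Eskin - Colne - Marden: 4.1+7.1+2.9 = 14.1
Quorn - Eskin - Orton - Kelso - Colne - Dunly - Marden: 4.1+1.1+5.5+1.3+2.1+0.7 = 14.8
Quorn - Eskin - Colne - Dunly - Marden: 4.1+7.1+2.1+0.7 = 14
Quorn - Eskin - Orton - Marden: 4.1+1.1+8.1 = 13.3
The minimum is $13.3 via Quorn - Eskin - Orton - Marden.

$13.3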